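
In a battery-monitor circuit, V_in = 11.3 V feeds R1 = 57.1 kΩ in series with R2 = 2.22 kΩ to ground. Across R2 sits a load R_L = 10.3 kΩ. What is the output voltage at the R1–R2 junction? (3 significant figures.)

V_out ≈ 0.350 V

R2 ‖ R_L = (2.22 × 10.3)/(2.22 + 10.3) = 1.826 kΩ.
Then V_out = V_in · R2'/(R1 + R2') = 11.3 × 1.826/58.93 = 0.3502 V.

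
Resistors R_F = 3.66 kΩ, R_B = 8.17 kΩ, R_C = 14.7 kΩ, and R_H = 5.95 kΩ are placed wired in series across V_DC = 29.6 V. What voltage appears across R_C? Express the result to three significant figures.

V ≈ 13.4 V

Total series resistance ΣR = 3.66 + 8.17 + 14.7 + 5.95 = 32.48 kΩ.
By the voltage-divider rule, V = 29.6 × 14.70/32.48 = 13.40 V.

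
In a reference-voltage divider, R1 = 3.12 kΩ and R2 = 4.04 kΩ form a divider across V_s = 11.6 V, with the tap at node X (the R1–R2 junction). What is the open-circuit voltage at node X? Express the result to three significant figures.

Open-circuit (no load on X): V_th = V_s · R2/(R1 + R2) = 11.6 × 4.04/(3.120 + 4.04) = 6.545 V.

V_th ≈ 6.55 V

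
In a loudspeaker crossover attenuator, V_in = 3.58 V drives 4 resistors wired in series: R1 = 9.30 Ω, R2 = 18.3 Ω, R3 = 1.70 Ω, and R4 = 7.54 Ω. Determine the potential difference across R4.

V ≈ 0.733 V

Series total: ΣR = 9.30 + 18.3 + 1.70 + 7.54 = 36.84 Ω.
By the voltage-divider rule, V = 3.58 × 7.540/36.84 = 0.7327 V.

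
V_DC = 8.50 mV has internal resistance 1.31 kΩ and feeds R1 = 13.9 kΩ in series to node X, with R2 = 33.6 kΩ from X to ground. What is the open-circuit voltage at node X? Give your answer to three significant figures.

V_th ≈ 5.85 mV

R1' = 1.31 + 13.9 = 15.21 kΩ (source resistance + R1).
V_th is the unloaded tap voltage: V_DC · R2/(R1'+R2) = 8.50 × 0.6884 = 5.851 mV.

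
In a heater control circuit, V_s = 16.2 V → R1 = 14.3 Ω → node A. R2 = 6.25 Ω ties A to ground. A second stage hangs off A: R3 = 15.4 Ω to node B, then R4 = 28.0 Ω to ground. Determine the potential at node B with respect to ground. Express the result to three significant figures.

V_B ≈ 2.89 V

Looking into the second stage from A: R3 + R4 = 43.40 Ω appears in parallel with R2.
Effective lower resistance at A: R2 ‖ 43.40 = 5.463 Ω.
So V_A = 16.2 × 0.2764 = 4.478 V.
Stage 2 is unloaded, so V_B = V_A · R4/(R3+R4) = 4.478 × 28.0/43.40 = 2.889 V.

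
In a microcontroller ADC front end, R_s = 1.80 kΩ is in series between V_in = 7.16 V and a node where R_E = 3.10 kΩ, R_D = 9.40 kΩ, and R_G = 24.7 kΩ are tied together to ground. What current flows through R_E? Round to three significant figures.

Parallel bank: R_p = 1/(1/3.10 + 1/9.40 + 1/24.7) = 2.130 kΩ.
Node voltage V_A = V_in · R_p/(R_s + R_p) = 7.16 × 0.5420 = 3.881 V.
Branch current I = V_A/R_E = 3.881/3.10 = 1.252 mA.

I ≈ 1.25 mA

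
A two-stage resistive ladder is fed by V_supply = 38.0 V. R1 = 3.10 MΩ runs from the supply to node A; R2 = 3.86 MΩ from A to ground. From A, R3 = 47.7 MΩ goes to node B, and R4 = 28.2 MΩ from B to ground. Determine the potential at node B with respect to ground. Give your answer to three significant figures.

Node A sees R2 in parallel with the series input of stage 2, R3 + R4 = 75.90 MΩ.
R2 ‖ (R3+R4) = 3.673 MΩ.
So V_A = 38.0 × 0.5423 = 20.61 V.
Stage 2 is unloaded, so V_B = V_A · R4/(R3+R4) = 20.61 × 28.2/75.90 = 7.657 V.

V_B ≈ 7.66 V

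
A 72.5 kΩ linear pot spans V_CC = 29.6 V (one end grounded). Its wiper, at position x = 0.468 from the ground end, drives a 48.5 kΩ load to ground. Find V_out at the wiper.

Lower segment x·R_p = 33.93 kΩ; upper segment (1−x)·R_p = 38.57 kΩ.
R_L loads the lower segment: effective lower R = 19.96 kΩ.
Loaded-divider output: V_out = 29.6 × 0.3411 = 10.10 V.

V_out ≈ 10.1 V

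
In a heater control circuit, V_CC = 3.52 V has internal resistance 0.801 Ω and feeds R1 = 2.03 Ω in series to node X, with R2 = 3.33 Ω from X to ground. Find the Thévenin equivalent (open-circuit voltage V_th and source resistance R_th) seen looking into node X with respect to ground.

V_th ≈ 1.90 V, R_th ≈ 1.53 Ω

R1' = 0.801 + 2.03 = 2.831 Ω (source resistance + R1).
Open-circuit (no load on X): V_th = V_CC · R2/(R1' + R2) = 3.52 × 3.33/(2.831 + 3.33) = 1.903 V.
Looking into X with the source shorted: R_th = R1'·R2/(R1'+R2) = 2.831 × 3.33/6.161 = 1.530 Ω.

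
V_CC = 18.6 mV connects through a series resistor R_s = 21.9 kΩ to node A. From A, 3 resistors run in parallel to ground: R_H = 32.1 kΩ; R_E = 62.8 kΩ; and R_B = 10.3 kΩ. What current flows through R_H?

I ≈ 0.139 µA

Combine the parallel branches: R_p = (1/32.1 + 1/62.8 + 1/10.3)⁻¹ = 6.937 kΩ.
Node voltage V_A = V_CC · R_p/(R_s + R_p) = 18.6 × 0.2405 = 4.474 mV.
I(R_H) = V_A / R_H = 4.474/32.1 = 0.1394 µA.
(Check via current divider: I_total = 0.6450 µA; share G_k/ΣG = 0.2161 → same result.)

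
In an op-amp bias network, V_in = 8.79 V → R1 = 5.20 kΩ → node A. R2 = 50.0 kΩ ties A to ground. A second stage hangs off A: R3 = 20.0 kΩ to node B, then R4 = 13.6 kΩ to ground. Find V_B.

V_B ≈ 2.83 V

Node A sees R2 in parallel with the series input of stage 2, R3 + R4 = 33.60 kΩ.
Effective lower resistance at A: R2 ‖ 33.60 = 20.10 kΩ.
V_A = 8.79 × 20.10/(5.20 + 20.10) = 6.983 V.
Then the unloaded second divider: V_B = V_A × R4/(R3+R4) = 6.983 × 0.4048 = 2.826 V.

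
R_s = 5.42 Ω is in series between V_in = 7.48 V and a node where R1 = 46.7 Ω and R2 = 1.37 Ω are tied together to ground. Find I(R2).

I ≈ 1.08 A

Equivalent of the parallel group: R_p = 1.331 Ω.
V_A = 7.48 × 1.331/6.751 = 1.475 V.
I(R2) = V_A / R2 = 1.475/1.37 = 1.076 A.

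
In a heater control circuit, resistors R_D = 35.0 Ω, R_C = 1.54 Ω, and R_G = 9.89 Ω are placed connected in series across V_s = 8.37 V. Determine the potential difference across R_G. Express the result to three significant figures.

V ≈ 1.78 V

Total series resistance ΣR = 35.0 + 1.54 + 9.89 = 46.43 Ω.
Voltage divider: V = V_s · (9.890 / 46.43) = 8.37 × 0.2130 = 1.783 V.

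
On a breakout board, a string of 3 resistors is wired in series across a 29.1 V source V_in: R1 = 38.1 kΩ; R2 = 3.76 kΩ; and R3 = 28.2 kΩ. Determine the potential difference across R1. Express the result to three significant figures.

V ≈ 15.8 V

Series total: ΣR = 38.1 + 3.76 + 28.2 = 70.06 kΩ.
V = V_in · R/ΣR = 29.1 × 0.5438 = 15.83 V.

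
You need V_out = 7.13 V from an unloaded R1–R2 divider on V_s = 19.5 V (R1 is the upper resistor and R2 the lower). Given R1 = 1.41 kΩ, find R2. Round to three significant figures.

R2 ≈ 0.813 kΩ

The divider ratio is R2/(R1+R2) = 7.13/19.5 = 0.3656.
R2 = R1 · 0.3656/(1 − 0.3656) = 0.8127 kΩ.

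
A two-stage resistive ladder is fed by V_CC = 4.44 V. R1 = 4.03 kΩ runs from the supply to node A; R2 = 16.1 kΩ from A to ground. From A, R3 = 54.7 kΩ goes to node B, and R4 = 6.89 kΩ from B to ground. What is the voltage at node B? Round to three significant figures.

V_B ≈ 0.378 V

Looking into the second stage from A: R3 + R4 = 61.59 kΩ appears in parallel with R2.
R2 ‖ (R3+R4) = 12.76 kΩ.
V_A = 4.44 × 12.76/(4.03 + 12.76) = 3.375 V.
Stage 2 is unloaded, so V_B = V_A · R4/(R3+R4) = 3.375 × 6.89/61.59 = 0.3775 V.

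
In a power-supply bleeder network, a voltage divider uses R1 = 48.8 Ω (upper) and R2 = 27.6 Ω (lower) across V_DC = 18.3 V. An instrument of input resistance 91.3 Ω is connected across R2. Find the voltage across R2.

R2 ‖ R_L = (27.6 × 91.3)/(27.6 + 91.3) = 21.19 Ω.
Now apply the divider: V_out = 18.3 × 0.3028 = 5.541 V.

V_out ≈ 5.54 V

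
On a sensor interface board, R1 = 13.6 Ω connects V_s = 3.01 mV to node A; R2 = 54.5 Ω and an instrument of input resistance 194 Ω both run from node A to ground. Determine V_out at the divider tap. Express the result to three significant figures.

V_out ≈ 2.28 mV

R2 ‖ R_L = (54.5 × 194)/(54.5 + 194) = 42.55 Ω.
Now apply the divider: V_out = 3.01 × 0.7578 = 2.281 mV.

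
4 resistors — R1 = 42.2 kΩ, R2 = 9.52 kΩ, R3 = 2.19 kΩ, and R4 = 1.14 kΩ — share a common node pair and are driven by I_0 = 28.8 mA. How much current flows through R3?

I ≈ 8.99 mA

Total conductance ΣG = 1/42.2 + 1/9.52 + 1/2.19 + 1/1.14 = 1.463 (units of 1/kΩ).
By the current-divider rule, I = I_0 · G_k/ΣG = 28.8 × 0.3122 = 8.992 mA.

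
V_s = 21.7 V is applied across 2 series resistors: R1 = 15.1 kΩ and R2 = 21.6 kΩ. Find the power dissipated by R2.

ΣR = 36.70 kΩ → I = 21.7/36.70 = 0.5913 mA.
V(R2) = I·R = 12.77 V; P = V·I = 12.77 × 0.5913 = 7.552 mW.

P ≈ 7.55 mW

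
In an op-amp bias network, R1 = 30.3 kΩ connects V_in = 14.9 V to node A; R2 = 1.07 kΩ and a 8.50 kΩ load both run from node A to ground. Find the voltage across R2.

V_out ≈ 0.453 V

R2 ‖ R_L = (1.07 × 8.50)/(1.07 + 8.50) = 0.9504 kΩ.
Now apply the divider: V_out = 14.9 × 0.03041 = 0.4531 V.
(Unloaded it would be 0.508 V; the load pulls it down.)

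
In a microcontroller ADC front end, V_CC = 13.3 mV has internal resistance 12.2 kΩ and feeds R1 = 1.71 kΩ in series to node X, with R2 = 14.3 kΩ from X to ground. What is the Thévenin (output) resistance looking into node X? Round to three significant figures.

R1' = 12.2 + 1.71 = 13.91 kΩ (source resistance + R1).
With V_CC suppressed (replaced by a short), R_th = R1' ‖ R2 = (13.91 × 14.3)/(13.91 + 14.3) = 7.051 kΩ.

R_th ≈ 7.05 kΩ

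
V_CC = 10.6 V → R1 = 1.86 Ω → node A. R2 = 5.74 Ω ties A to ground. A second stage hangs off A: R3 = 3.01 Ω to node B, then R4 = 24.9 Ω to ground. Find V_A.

V_A ≈ 7.62 V

The second stage (R3 + R4 = 27.91 Ω) loads node A in parallel with R2.
R2 ‖ (R3+R4) = 4.761 Ω.
So V_A = 10.6 × 0.7191 = 7.622 V.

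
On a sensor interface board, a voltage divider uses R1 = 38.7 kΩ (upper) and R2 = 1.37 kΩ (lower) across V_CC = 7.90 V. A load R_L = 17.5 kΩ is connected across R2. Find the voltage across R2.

R2 ‖ R_L = (1.37 × 17.5)/(1.37 + 17.5) = 1.271 kΩ.
Now apply the divider: V_out = 7.90 × 0.03179 = 0.2511 V.

V_out ≈ 0.251 V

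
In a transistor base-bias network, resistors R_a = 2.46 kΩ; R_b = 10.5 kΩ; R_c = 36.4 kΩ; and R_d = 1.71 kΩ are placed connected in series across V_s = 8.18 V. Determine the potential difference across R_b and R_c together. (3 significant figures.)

V ≈ 7.51 V

Total series resistance ΣR = 2.46 + 10.5 + 36.4 + 1.71 = 51.07 kΩ.
R_{R_b..R_c} = 10.5 + 36.4 = 46.90 kΩ.
Voltage divider: V = V_s · (46.90 / 51.07) = 8.18 × 0.9183 = 7.512 V.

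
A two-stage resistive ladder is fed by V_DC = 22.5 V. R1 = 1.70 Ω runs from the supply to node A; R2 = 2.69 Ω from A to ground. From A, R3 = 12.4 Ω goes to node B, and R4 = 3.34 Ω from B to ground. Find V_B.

Node A sees R2 in parallel with the series input of stage 2, R3 + R4 = 15.74 Ω.
R2 ‖ (R3+R4) = 2.297 Ω.
First divider: V_A = V_DC · 2.297/(1.70 + 2.297) = 12.93 V.
Then the unloaded second divider: V_B = V_A × R4/(R3+R4) = 12.93 × 0.2122 = 2.744 V.

V_B ≈ 2.74 V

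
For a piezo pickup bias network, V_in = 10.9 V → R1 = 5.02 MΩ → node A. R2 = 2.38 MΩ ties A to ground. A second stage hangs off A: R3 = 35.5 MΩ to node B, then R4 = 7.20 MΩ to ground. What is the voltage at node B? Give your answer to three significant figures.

V_B ≈ 0.570 V

Looking into the second stage from A: R3 + R4 = 42.70 MΩ appears in parallel with R2.
Effective lower resistance at A: R2 ‖ 42.70 = 2.254 MΩ.
First divider: V_A = V_in · 2.254/(5.02 + 2.254) = 3.378 V.
V_B = V_A × 0.1686 = 0.5696 V.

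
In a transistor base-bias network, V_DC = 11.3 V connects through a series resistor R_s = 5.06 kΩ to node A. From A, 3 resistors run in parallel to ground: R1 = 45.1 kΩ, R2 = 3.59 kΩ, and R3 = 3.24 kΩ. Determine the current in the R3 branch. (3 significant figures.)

Combine the parallel branches: R_p = (1/45.1 + 1/3.59 + 1/3.24)⁻¹ = 1.641 kΩ.
Node voltage V_A = V_DC · R_p/(R_s + R_p) = 11.3 × 0.2449 = 2.767 V.
I(R3) = V_A / R3 = 2.767/3.24 = 0.8541 mA.

I ≈ 0.854 mA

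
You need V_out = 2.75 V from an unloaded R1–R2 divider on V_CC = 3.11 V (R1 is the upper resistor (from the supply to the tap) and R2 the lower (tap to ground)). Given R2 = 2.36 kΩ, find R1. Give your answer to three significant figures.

R1 ≈ 0.309 kΩ

Required fraction k = V_out/V_CC = 0.8842.
R1 = R2·(1/k − 1) = 2.36 × 0.1309 = 0.3089 kΩ.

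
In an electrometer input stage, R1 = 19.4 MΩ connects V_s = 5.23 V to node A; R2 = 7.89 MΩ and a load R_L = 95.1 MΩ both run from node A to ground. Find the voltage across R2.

First combine the lower leg with the load: R2 ‖ R_L = 7.286 MΩ.
Then V_out = V_s · R2'/(R1 + R2') = 5.23 × 7.286/26.69 = 1.428 V.

V_out ≈ 1.43 V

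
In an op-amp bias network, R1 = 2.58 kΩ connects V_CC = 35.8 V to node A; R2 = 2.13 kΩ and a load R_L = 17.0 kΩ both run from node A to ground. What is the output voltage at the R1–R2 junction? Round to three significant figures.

First combine the lower leg with the load: R2 ‖ R_L = 1.893 kΩ.
Voltage divider with the loaded lower leg: V_out = 35.8 × 1.893/(2.58 + 1.893) = 35.8 × 0.4232 = 15.15 V.

V_out ≈ 15.2 V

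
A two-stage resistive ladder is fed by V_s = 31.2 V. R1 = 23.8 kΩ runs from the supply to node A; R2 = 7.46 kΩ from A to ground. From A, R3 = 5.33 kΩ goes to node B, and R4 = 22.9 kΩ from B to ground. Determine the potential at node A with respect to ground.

Looking into the second stage from A: R3 + R4 = 28.23 kΩ appears in parallel with R2.
R2 ‖ (R3+R4) = 5.901 kΩ.
So V_A = 31.2 × 0.1987 = 6.199 V.

V_A ≈ 6.20 V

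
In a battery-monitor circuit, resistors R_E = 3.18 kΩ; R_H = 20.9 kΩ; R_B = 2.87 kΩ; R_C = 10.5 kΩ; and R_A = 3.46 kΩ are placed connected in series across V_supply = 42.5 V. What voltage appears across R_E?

V ≈ 3.30 V

ΣR = 3.18 + 20.9 + 2.87 + 10.5 + 3.46 = 40.91 kΩ.
V = V_supply · R/ΣR = 42.5 × 0.07773 = 3.304 V.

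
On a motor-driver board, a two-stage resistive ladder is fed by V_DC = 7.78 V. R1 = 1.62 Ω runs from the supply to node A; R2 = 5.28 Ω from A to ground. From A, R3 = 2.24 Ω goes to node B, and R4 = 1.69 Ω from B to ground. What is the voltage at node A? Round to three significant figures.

V_A ≈ 4.53 V

The second stage (R3 + R4 = 3.930 Ω) loads node A in parallel with R2.
Effective lower resistance at A: R2 ‖ 3.930 = 2.253 Ω.
So V_A = 7.78 × 0.5817 = 4.526 V.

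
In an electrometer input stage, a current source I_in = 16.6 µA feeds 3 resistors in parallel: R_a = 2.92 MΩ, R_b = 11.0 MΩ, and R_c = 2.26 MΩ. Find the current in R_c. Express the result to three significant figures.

ΣG = 1/2.92 + 1/11.0 + 1/2.26 = 0.8759.
Current divider: I(R_c) = I_in · G_k/ΣG = 16.6 × (0.4425/0.8759) = 16.6 × 0.5052 = 8.386 µA.

I ≈ 8.39 µA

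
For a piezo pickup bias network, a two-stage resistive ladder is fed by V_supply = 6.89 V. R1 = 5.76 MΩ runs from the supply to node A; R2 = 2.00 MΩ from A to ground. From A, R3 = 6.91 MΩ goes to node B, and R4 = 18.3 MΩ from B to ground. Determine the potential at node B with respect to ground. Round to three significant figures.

Looking into the second stage from A: R3 + R4 = 25.21 MΩ appears in parallel with R2.
R2 ‖ (R3+R4) = 1.853 MΩ.
First divider: V_A = V_supply · 1.853/(5.76 + 1.853) = 1.677 V.
Then the unloaded second divider: V_B = V_A × R4/(R3+R4) = 1.677 × 0.7259 = 1.217 V.

V_B ≈ 1.22 V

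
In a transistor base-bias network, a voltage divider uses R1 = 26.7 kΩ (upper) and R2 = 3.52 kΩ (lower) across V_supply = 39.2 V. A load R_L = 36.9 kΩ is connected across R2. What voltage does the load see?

V_out ≈ 4.21 V

First combine the lower leg with the load: R2 ‖ R_L = 3.213 kΩ.
Now apply the divider: V_out = 39.2 × 0.1074 = 4.211 V.
(Unloaded it would be 4.57 V; the load pulls it down.)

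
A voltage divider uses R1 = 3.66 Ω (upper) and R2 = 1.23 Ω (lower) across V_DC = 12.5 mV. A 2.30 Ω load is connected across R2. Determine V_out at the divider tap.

V_out ≈ 2.25 mV

First combine the lower leg with the load: R2 ‖ R_L = 0.8014 Ω.
Voltage divider with the loaded lower leg: V_out = 12.5 × 0.8014/(3.66 + 0.8014) = 12.5 × 0.1796 = 2.245 mV.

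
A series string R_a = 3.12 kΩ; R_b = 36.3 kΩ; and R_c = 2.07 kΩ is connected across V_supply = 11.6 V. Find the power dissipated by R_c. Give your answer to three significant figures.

P ≈ 0.162 mW

Series current I = V_supply/ΣR = 11.6/41.49 = 0.2796 mA.
P(R_c) = I²·R_c = (0.2796)² × 2.07 = 0.1618 mW.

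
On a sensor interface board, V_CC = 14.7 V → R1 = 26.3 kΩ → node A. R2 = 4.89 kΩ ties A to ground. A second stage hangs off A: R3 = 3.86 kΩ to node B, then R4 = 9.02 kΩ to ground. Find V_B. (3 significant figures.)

V_B ≈ 1.22 V

Looking into the second stage from A: R3 + R4 = 12.88 kΩ appears in parallel with R2.
R2 ‖ (R3+R4) = 3.544 kΩ.
V_A = 14.7 × 3.544/(26.3 + 3.544) = 1.746 V.
Then the unloaded second divider: V_B = V_A × R4/(R3+R4) = 1.746 × 0.7003 = 1.223 V.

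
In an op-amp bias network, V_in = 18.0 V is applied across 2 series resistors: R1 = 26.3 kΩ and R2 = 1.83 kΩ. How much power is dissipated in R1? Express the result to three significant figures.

Series current I = V_in/ΣR = 18.0/28.13 = 0.6399 mA.
P(R1) = I²·R1 = (0.6399)² × 26.3 = 10.77 mW.

P ≈ 10.8 mW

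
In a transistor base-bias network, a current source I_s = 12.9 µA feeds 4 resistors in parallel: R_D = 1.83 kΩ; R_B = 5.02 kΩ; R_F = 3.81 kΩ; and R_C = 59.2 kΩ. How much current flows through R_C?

ΣG = 1/1.83 + 1/5.02 + 1/3.81 + 1/59.2 = 1.025.
Current divider: I(R_C) = I_s · G_k/ΣG = 12.9 × (0.01689/1.025) = 12.9 × 0.01648 = 0.2126 µA.

I ≈ 0.213 µA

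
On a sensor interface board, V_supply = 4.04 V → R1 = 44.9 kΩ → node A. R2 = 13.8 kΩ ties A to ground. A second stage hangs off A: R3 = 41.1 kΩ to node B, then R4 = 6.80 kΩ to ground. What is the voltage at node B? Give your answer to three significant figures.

V_B ≈ 0.110 V

The second stage (R3 + R4 = 47.90 kΩ) loads node A in parallel with R2.
Effective lower resistance at A: R2 ‖ 47.90 = 10.71 kΩ.
So V_A = 4.04 × 0.1926 = 0.7783 V.
Then the unloaded second divider: V_B = V_A × R4/(R3+R4) = 0.7783 × 0.1420 = 0.1105 V.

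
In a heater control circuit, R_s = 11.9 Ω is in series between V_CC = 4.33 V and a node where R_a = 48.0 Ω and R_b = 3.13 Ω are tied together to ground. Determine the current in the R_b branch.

I ≈ 0.274 A

Equivalent of the parallel group: R_p = 2.938 Ω.
V_A = 4.33 × 2.938/14.84 = 0.8575 V.
Branch current I = V_A/R_b = 0.8575/3.13 = 0.2739 A.
(Equivalently: I_total = 0.2918 A, then current-divider fraction G_k/ΣG = 0.9388.)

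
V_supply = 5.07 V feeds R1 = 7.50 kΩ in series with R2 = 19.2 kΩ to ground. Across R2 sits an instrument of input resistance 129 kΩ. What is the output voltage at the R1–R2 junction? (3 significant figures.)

R2 ‖ R_L = (19.2 × 129)/(19.2 + 129) = 16.71 kΩ.
Now apply the divider: V_out = 5.07 × 0.6902 = 3.500 V.

V_out ≈ 3.50 V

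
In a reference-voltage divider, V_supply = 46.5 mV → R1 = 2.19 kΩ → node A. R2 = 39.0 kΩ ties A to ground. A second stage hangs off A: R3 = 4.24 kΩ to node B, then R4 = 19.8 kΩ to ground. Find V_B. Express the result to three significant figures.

V_B ≈ 33.4 mV

Looking into the second stage from A: R3 + R4 = 24.04 kΩ appears in parallel with R2.
R2 ‖ (R3+R4) = 14.87 kΩ.
V_A = 46.5 × 14.87/(2.19 + 14.87) = 40.53 mV.
Then the unloaded second divider: V_B = V_A × R4/(R3+R4) = 40.53 × 0.8236 = 33.38 mV.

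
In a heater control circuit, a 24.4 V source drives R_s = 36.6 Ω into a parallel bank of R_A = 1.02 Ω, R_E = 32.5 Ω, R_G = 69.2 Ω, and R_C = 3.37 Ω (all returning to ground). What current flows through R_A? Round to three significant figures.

I ≈ 0.484 A

Combine the parallel branches: R_p = (1/1.02 + 1/32.5 + 1/69.2 + 1/3.37)⁻¹ = 0.7562 Ω.
V_A = 24.4 × 0.7562/37.36 = 0.4939 V.
Branch current I = V_A/R_A = 0.4939/1.02 = 0.4843 A.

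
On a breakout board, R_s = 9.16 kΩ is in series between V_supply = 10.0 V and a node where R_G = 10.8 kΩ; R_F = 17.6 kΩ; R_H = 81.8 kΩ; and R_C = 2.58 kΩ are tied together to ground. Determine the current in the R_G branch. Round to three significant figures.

I ≈ 0.154 mA

Combine the parallel branches: R_p = (1/10.8 + 1/17.6 + 1/81.8 + 1/2.58)⁻¹ = 1.821 kΩ.
V_A = 10.0 × 1.821/10.98 = 1.658 V.
I(R_G) = V_A / R_G = 1.658/10.8 = 0.1535 mA.
(Check via current divider: I_total = 0.9107 mA; share G_k/ΣG = 0.1686 → same result.)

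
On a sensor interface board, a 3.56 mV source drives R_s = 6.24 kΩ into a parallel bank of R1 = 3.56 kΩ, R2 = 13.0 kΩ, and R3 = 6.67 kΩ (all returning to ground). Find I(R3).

I ≈ 0.128 µA

Parallel bank: R_p = 1/(1/3.56 + 1/13.0 + 1/6.67) = 1.969 kΩ.
V_A by voltage divider: V_A = 3.56 × 1.969/(6.24 + 1.969) = 0.8541 mV.
I(R3) = V_A / R3 = 0.8541/6.67 = 0.1280 µA.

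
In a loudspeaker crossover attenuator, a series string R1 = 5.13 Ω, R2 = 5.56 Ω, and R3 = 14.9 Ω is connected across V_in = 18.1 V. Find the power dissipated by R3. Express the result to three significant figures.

The common current is I = 18.1/25.59 = 0.7073 A.
V(R3) = I·R = 10.54 V; P = V·I = 10.54 × 0.7073 = 7.454 W.

P ≈ 7.45 W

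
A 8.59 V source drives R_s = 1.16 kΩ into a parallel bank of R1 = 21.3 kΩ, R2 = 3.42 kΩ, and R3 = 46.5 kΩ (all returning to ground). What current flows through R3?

Parallel bank: R_p = 1/(1/21.3 + 1/3.42 + 1/46.5) = 2.771 kΩ.
Node voltage V_A = V_supply · R_p/(R_s + R_p) = 8.59 × 0.7049 = 6.055 V.
I(R3) = V_A / R3 = 6.055/46.5 = 0.1302 mA.

I ≈ 0.130 mA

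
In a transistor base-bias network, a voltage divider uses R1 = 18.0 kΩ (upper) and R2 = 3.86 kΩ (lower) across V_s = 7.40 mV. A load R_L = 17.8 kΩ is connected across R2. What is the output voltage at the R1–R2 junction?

V_out ≈ 1.11 mV

The load sits in parallel with R2, giving an effective lower resistance R2' = R2·R_L/(R2+R_L) = 3.172 kΩ.
Voltage divider with the loaded lower leg: V_out = 7.40 × 3.172/(18.0 + 3.172) = 7.40 × 0.1498 = 1.109 mV.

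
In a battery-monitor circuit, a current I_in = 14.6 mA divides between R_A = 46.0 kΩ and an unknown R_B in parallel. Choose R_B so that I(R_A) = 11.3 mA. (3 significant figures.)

R_B ≈ 158 kΩ

The fraction through R_A equals R_B/(R_A+R_B).
11.3/14.6 = R_B/(R_A + R_B) → R_B = R_A · (0.7740)/(1 − 0.7740) = 46.0 × 3.424 = 157.5 kΩ.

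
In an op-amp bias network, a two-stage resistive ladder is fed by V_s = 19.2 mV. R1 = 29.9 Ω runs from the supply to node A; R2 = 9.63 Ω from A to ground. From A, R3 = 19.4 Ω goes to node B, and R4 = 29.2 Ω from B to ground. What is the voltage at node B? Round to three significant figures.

The second stage (R3 + R4 = 48.60 Ω) loads node A in parallel with R2.
R2 ‖ (R3+R4) = 8.037 Ω.
So V_A = 19.2 × 0.2119 = 4.068 mV.
Then the unloaded second divider: V_B = V_A × R4/(R3+R4) = 4.068 × 0.6008 = 2.444 mV.

V_B ≈ 2.44 mV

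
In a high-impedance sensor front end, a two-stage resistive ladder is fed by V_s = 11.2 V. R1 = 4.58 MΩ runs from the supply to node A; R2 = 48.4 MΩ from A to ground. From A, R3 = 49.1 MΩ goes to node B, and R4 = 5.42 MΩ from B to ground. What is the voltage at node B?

The second stage (R3 + R4 = 54.52 MΩ) loads node A in parallel with R2.
R2 ‖ (R3+R4) = 25.64 MΩ.
First divider: V_A = V_s · 25.64/(4.58 + 25.64) = 9.503 V.
V_B = V_A × 0.09941 = 0.9447 V.

V_B ≈ 0.945 V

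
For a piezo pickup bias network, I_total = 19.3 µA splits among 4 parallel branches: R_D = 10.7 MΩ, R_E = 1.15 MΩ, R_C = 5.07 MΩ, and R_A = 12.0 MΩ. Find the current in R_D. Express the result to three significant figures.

I ≈ 1.45 µA

ΣG = 1/10.7 + 1/1.15 + 1/5.07 + 1/12.0 = 1.244.
R_D takes the fraction G_k/ΣG = 0.09346/1.244 = 0.07515, so I = 19.3 × 0.07515 = 1.450 µA.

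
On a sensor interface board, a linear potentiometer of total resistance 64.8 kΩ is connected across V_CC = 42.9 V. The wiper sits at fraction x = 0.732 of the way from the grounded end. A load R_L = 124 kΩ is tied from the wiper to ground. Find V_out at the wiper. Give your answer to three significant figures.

V_out ≈ 28.5 V

Lower segment x·R_p = 47.43 kΩ; upper segment (1−x)·R_p = 17.37 kΩ.
(x·R_p) ‖ R_L = 34.31 kΩ.
Loaded-divider output: V_out = 42.9 × 0.6639 = 28.48 V.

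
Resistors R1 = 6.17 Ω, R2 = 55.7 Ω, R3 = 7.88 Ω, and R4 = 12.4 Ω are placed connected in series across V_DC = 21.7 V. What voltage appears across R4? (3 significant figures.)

Total series resistance ΣR = 6.17 + 55.7 + 7.88 + 12.4 = 82.15 Ω.
V = V_DC · R/ΣR = 21.7 × 0.1509 = 3.275 V.

V ≈ 3.28 V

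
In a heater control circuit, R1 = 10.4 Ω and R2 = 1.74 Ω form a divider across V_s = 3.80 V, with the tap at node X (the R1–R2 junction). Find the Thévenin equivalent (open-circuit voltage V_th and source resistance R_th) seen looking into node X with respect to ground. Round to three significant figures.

V_th ≈ 0.545 V, R_th ≈ 1.49 Ω

Open-circuit (no load on X): V_th = V_s · R2/(R1 + R2) = 3.80 × 1.74/(10.40 + 1.74) = 0.5446 V.
With V_s suppressed (replaced by a short), R_th = R1 ‖ R2 = (10.40 × 1.74)/(10.40 + 1.74) = 1.491 Ω.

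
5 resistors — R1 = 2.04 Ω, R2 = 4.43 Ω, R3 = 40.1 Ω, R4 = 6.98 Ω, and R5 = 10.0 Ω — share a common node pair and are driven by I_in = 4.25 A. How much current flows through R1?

I ≈ 2.12 A

Total conductance ΣG = 1/2.04 + 1/4.43 + 1/40.1 + 1/6.98 + 1/10.0 = 0.9841 (units of 1/Ω).
Current divider: I(R1) = I_in · G_k/ΣG = 4.25 × (0.4902/0.9841) = 4.25 × 0.4981 = 2.117 A.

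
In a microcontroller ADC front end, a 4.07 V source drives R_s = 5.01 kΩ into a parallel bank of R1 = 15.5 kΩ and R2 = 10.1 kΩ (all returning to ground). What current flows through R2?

Parallel bank: R_p = 1/(1/15.5 + 1/10.1) = 6.115 kΩ.
V_A by voltage divider: V_A = 4.07 × 6.115/(5.01 + 6.115) = 2.237 V.
Branch current I = V_A/R2 = 2.237/10.1 = 0.2215 mA.

I ≈ 0.222 mA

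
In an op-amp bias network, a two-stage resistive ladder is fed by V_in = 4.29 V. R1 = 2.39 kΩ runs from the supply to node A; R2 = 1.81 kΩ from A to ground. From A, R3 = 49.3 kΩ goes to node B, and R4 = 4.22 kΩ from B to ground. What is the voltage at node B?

V_B ≈ 0.143 V

Looking into the second stage from A: R3 + R4 = 53.52 kΩ appears in parallel with R2.
Effective lower resistance at A: R2 ‖ 53.52 = 1.751 kΩ.
So V_A = 4.29 × 0.4228 = 1.814 V.
V_B = V_A × 0.07885 = 0.1430 V.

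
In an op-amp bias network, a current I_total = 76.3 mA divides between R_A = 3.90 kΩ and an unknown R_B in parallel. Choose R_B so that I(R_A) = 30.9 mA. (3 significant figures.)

R_B ≈ 2.65 kΩ

Two-branch current divider: I_A = I_total · R_B/(R_A + R_B).
With f = 0.4050, R_B = R_A · f/(1−f) = 3.90 × 0.6806 = 2.654 kΩ.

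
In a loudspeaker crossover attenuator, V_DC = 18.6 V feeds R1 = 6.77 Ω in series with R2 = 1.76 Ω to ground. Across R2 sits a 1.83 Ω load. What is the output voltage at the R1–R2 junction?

V_out ≈ 2.18 V

The load sits in parallel with R2, giving an effective lower resistance R2' = R2·R_L/(R2+R_L) = 0.8972 Ω.
Then V_out = V_DC · R2'/(R1 + R2') = 18.6 × 0.8972/7.667 = 2.176 V.
(Unloaded it would be 3.84 V; the load pulls it down.)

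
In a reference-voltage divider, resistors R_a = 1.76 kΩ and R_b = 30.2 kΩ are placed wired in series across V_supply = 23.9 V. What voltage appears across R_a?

Series total: ΣR = 1.76 + 30.2 = 31.96 kΩ.
Voltage divider: V = V_supply · (1.760 / 31.96) = 23.9 × 0.05507 = 1.316 V.

V ≈ 1.32 V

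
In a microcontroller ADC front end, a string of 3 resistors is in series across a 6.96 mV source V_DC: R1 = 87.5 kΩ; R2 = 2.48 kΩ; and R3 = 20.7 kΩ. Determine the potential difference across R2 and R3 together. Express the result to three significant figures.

Total series resistance ΣR = 87.5 + 2.48 + 20.7 = 110.7 kΩ.
R_{R2..R3} = 2.48 + 20.7 = 23.18 kΩ.
By the voltage-divider rule, V = 6.96 × 23.18/110.7 = 1.458 mV.

V ≈ 1.46 mV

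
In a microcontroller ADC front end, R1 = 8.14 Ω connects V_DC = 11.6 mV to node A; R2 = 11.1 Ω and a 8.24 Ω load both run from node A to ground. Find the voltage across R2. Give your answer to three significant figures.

V_out ≈ 4.26 mV

The load sits in parallel with R2, giving an effective lower resistance R2' = R2·R_L/(R2+R_L) = 4.729 Ω.
Now apply the divider: V_out = 11.6 × 0.3675 = 4.263 mV.
(Unloaded it would be 6.69 mV; the load pulls it down.)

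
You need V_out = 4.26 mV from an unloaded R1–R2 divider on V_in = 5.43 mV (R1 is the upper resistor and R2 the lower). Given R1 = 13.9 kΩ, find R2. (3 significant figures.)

R2 ≈ 50.6 kΩ

Required fraction k = V_out/V_in = 0.7845.
Rearranging, R2 = R1·k/(1−k) = 13.9 × 3.641 = 50.61 kΩ.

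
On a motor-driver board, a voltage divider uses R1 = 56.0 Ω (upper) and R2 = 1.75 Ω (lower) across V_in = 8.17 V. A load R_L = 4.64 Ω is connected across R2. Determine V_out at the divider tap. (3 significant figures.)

V_out ≈ 0.181 V

The load sits in parallel with R2, giving an effective lower resistance R2' = R2·R_L/(R2+R_L) = 1.271 Ω.
Then V_out = V_in · R2'/(R1 + R2') = 8.17 × 1.271/57.27 = 0.1813 V.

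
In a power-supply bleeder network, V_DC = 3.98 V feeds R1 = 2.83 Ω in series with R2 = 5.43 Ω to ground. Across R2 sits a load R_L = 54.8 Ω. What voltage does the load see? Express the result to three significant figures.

V_out ≈ 2.53 V

The load sits in parallel with R2, giving an effective lower resistance R2' = R2·R_L/(R2+R_L) = 4.940 Ω.
Voltage divider with the loaded lower leg: V_out = 3.98 × 4.940/(2.83 + 4.940) = 3.98 × 0.6358 = 2.530 V.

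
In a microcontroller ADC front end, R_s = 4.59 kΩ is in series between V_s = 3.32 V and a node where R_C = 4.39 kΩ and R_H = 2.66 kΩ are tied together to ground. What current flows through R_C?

I ≈ 0.201 mA

Parallel bank: R_p = 1/(1/4.39 + 1/2.66) = 1.656 kΩ.
Node voltage V_A = V_s · R_p/(R_s + R_p) = 3.32 × 0.2652 = 0.8804 V.
Branch current I = V_A/R_C = 0.8804/4.39 = 0.2005 mA.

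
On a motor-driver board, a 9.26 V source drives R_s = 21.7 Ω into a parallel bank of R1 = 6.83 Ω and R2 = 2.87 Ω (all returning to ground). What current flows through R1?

Parallel bank: R_p = 1/(1/6.83 + 1/2.87) = 2.021 Ω.
V_A = 9.26 × 2.021/23.72 = 0.7889 V.
I(R1) = V_A / R1 = 0.7889/6.83 = 0.1155 A.

I ≈ 0.116 A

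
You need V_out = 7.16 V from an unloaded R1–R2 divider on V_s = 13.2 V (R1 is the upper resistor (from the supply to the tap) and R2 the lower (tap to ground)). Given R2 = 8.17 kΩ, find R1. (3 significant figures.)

R1 ≈ 6.89 kΩ

V_out/V_s = R2/(R1+R2) = 0.5424.
Rearranging, R1 = R2·(1−k)/k = 8.17 × 0.8436 = 6.892 kΩ.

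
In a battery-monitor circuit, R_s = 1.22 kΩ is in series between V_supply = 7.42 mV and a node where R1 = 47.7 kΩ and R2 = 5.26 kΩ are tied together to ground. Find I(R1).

Equivalent of the parallel group: R_p = 4.738 kΩ.
Node voltage V_A = V_supply · R_p/(R_s + R_p) = 7.42 × 0.7952 = 5.901 mV.
Branch current I = V_A/R1 = 5.901/47.7 = 0.1237 µA.
(Equivalently: I_total = 1.245 µA, then current-divider fraction G_k/ΣG = 0.09932.)

I ≈ 0.124 µA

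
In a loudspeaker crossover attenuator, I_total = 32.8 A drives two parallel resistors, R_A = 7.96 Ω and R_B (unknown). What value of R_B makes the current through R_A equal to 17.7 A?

R_B ≈ 9.33 Ω

Two-branch current divider: I_A = I_total · R_B/(R_A + R_B).
With f = 0.5396, R_B = R_A · f/(1−f) = 7.96 × 1.172 = 9.331 Ω.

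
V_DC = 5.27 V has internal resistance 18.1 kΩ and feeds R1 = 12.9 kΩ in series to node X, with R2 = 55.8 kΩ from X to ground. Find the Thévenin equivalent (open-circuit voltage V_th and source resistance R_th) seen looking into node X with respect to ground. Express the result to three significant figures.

R1' = 18.1 + 12.9 = 31.00 kΩ (source resistance + R1).
With X open, the divider is unloaded: V_th = 5.27 × 55.8/86.80 = 3.388 V.
Zeroing V_DC shorts the top of R1' to ground, so R_th = R1' ‖ R2 = 19.93 kΩ.

V_th ≈ 3.39 V, R_th ≈ 19.9 kΩ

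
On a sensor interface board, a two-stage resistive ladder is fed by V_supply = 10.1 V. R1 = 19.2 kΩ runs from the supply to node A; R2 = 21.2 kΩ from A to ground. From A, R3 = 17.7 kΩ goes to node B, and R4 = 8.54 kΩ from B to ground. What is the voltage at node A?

Looking into the second stage from A: R3 + R4 = 26.24 kΩ appears in parallel with R2.
R2 ‖ (R3+R4) = 11.73 kΩ.
So V_A = 10.1 × 0.3792 = 3.830 V.

V_A ≈ 3.83 V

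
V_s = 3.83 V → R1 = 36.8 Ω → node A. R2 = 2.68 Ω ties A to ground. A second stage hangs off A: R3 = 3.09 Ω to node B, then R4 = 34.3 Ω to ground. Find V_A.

V_A ≈ 0.244 V

Looking into the second stage from A: R3 + R4 = 37.39 Ω appears in parallel with R2.
Effective lower resistance at A: R2 ‖ 37.39 = 2.501 Ω.
So V_A = 3.83 × 0.06363 = 0.2437 V.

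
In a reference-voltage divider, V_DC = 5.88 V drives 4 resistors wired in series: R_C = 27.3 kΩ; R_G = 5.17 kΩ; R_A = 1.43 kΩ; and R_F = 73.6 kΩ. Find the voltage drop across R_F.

V ≈ 4.03 V

Total series resistance ΣR = 27.3 + 5.17 + 1.43 + 73.6 = 107.5 kΩ.
By the voltage-divider rule, V = 5.88 × 73.60/107.5 = 4.026 V.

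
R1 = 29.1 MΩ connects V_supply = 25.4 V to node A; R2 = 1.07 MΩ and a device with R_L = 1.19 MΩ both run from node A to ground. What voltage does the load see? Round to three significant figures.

The load sits in parallel with R2, giving an effective lower resistance R2' = R2·R_L/(R2+R_L) = 0.5634 MΩ.
Voltage divider with the loaded lower leg: V_out = 25.4 × 0.5634/(29.1 + 0.5634) = 25.4 × 0.01899 = 0.4824 V.
(Unloaded it would be 0.901 V; the load pulls it down.)

V_out ≈ 0.482 V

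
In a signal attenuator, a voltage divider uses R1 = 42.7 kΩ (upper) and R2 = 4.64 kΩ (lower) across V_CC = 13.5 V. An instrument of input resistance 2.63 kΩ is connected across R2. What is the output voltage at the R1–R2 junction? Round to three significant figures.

V_out ≈ 0.511 V

First combine the lower leg with the load: R2 ‖ R_L = 1.679 kΩ.
Now apply the divider: V_out = 13.5 × 0.03782 = 0.5106 V.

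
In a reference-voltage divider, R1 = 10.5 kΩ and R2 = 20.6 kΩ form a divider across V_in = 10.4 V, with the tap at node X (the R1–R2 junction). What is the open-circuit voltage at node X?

V_th ≈ 6.89 V

Open-circuit (no load on X): V_th = V_in · R2/(R1 + R2) = 10.4 × 20.6/(10.50 + 20.6) = 6.889 V.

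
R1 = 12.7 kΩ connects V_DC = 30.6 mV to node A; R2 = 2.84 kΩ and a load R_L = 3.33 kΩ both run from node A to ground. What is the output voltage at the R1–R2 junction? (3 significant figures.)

First combine the lower leg with the load: R2 ‖ R_L = 1.533 kΩ.
Then V_out = V_DC · R2'/(R1 + R2') = 30.6 × 1.533/14.23 = 3.295 mV.

V_out ≈ 3.30 mV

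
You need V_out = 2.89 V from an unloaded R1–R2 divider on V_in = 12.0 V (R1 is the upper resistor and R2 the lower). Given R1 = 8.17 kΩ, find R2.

R2 ≈ 2.59 kΩ

Required fraction k = V_out/V_in = 0.2408.
Rearranging, R2 = R1·k/(1−k) = 8.17 × 0.3172 = 2.592 kΩ.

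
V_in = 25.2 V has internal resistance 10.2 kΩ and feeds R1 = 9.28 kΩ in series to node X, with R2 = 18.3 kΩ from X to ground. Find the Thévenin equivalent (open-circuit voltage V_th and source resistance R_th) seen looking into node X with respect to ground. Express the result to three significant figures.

V_th ≈ 12.2 V, R_th ≈ 9.44 kΩ

R1' = 10.2 + 9.28 = 19.48 kΩ (source resistance + R1).
With X open, the divider is unloaded: V_th = 25.2 × 18.3/37.78 = 12.21 V.
Looking into X with the source shorted: R_th = R1'·R2/(R1'+R2) = 19.48 × 18.3/37.78 = 9.436 kΩ.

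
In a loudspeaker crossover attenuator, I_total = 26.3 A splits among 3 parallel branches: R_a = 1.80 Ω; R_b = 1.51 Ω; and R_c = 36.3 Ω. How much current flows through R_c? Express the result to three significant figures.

Total conductance ΣG = 1/1.80 + 1/1.51 + 1/36.3 = 1.245 (units of 1/Ω).
Current divider: I(R_c) = I_total · G_k/ΣG = 26.3 × (0.02755/1.245) = 26.3 × 0.02212 = 0.5818 A.

I ≈ 0.582 A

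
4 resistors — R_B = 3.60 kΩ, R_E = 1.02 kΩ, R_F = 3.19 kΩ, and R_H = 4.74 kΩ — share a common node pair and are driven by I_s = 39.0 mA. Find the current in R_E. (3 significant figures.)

Conductances: ΣG = 1/3.60 + 1/1.02 + 1/3.19 + 1/4.74 = 1.783 (1/kΩ).
By the current-divider rule, I = I_s · G_k/ΣG = 39.0 × 0.5500 = 21.45 mA.

I ≈ 21.4 mA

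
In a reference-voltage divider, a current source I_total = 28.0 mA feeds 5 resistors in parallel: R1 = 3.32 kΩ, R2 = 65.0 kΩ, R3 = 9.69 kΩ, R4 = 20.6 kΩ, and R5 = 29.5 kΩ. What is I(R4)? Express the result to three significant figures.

Total conductance ΣG = 1/3.32 + 1/65.0 + 1/9.69 + 1/20.6 + 1/29.5 = 0.5022 (units of 1/kΩ).
Current divider: I(R4) = I_total · G_k/ΣG = 28.0 × (0.04854/0.5022) = 28.0 × 0.09666 = 2.706 mA.

I ≈ 2.71 mA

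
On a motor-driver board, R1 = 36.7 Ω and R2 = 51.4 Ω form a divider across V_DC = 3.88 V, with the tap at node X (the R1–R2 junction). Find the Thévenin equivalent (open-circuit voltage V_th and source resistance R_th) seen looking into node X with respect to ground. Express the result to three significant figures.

Open-circuit (no load on X): V_th = V_DC · R2/(R1 + R2) = 3.88 × 51.4/(36.70 + 51.4) = 2.264 V.
Looking into X with the source shorted: R_th = R1·R2/(R1+R2) = 36.70 × 51.4/88.10 = 21.41 Ω.

V_th ≈ 2.26 V, R_th ≈ 21.4 Ω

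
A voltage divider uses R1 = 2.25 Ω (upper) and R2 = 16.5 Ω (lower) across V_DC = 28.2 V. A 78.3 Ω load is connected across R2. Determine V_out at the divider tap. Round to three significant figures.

V_out ≈ 24.2 V

R2 ‖ R_L = (16.5 × 78.3)/(16.5 + 78.3) = 13.63 Ω.
Now apply the divider: V_out = 28.2 × 0.8583 = 24.20 V.
(Unloaded it would be 24.8 V; the load pulls it down.)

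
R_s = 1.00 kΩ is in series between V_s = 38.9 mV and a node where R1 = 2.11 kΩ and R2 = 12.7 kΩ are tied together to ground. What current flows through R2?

I ≈ 1.97 µA

Parallel bank: R_p = 1/(1/2.11 + 1/12.7) = 1.809 kΩ.
V_A by voltage divider: V_A = 38.9 × 1.809/(1.00 + 1.809) = 25.05 mV.
Branch current I = V_A/R2 = 25.05/12.7 = 1.973 µA.
(Check via current divider: I_total = 13.85 µA; share G_k/ΣG = 0.1425 → same result.)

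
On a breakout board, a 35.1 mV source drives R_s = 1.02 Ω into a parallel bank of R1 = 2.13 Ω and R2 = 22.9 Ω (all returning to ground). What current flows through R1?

Combine the parallel branches: R_p = (1/2.13 + 1/22.9)⁻¹ = 1.949 Ω.
V_A by voltage divider: V_A = 35.1 × 1.949/(1.02 + 1.949) = 23.04 mV.
Branch current I = V_A/R1 = 23.04/2.13 = 10.82 mA.

I ≈ 10.8 mA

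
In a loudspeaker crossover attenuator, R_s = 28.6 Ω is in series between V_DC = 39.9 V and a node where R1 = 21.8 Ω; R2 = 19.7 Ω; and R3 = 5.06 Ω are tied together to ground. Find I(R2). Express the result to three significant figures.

Parallel bank: R_p = 1/(1/21.8 + 1/19.7 + 1/5.06) = 3.398 Ω.
V_A by voltage divider: V_A = 39.9 × 3.398/(28.6 + 3.398) = 4.238 V.
I(R2) = V_A / R2 = 4.238/19.7 = 0.2151 A.
(Check via current divider: I_total = 1.247 A; share G_k/ΣG = 0.1725 → same result.)

I ≈ 0.215 A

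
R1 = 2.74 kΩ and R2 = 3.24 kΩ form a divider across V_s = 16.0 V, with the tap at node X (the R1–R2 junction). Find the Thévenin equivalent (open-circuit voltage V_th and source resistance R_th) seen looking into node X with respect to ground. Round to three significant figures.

V_th ≈ 8.67 V, R_th ≈ 1.48 kΩ

V_th is the unloaded tap voltage: V_s · R2/(R1+R2) = 16.0 × 0.5418 = 8.669 V.
With V_s suppressed (replaced by a short), R_th = R1 ‖ R2 = (2.740 × 3.24)/(2.740 + 3.24) = 1.485 kΩ.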